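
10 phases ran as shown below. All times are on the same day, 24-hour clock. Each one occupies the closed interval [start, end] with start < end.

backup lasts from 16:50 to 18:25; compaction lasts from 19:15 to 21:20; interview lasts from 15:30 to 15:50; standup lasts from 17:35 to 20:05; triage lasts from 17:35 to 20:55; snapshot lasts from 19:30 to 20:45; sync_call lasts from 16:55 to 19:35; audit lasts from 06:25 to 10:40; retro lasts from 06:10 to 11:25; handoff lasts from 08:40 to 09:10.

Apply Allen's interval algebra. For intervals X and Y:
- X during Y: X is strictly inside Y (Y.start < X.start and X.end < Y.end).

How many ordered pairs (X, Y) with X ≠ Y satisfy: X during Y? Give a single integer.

5

Checking all 90 ordered pairs for relation 'during'; matching pairs in alphabetical order:
(audit, retro): audit during retro ✓
(handoff, audit): handoff during audit ✓
(handoff, retro): handoff during retro ✓
(snapshot, compaction): snapshot during compaction ✓
(snapshot, triage): snapshot during triage ✓
Count: 5.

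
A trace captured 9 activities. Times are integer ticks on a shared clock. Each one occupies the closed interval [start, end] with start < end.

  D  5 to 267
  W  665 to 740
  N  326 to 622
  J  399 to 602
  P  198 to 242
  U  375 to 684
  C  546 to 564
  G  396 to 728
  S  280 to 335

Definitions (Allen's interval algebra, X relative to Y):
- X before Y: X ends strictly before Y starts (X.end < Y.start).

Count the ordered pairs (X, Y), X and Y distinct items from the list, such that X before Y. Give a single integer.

22

Checking all 72 ordered pairs for relation 'before'; matching pairs in alphabetical order:
(C, W): C before W ✓
(D, C): D before C ✓
(D, G): D before G ✓
(D, J): D before J ✓
(D, N): D before N ✓
(D, S): D before S ✓
(D, U): D before U ✓
(D, W): D before W ✓
(J, W): J before W ✓
(N, W): N before W ✓
(P, C): P before C ✓
(P, G): P before G ✓
(P, J): P before J ✓
(P, N): P before N ✓
(P, S): P before S ✓
(P, U): P before U ✓
(P, W): P before W ✓
(S, C): S before C ✓
(S, G): S before G ✓
(S, J): S before J ✓
(S, U): S before U ✓
(S, W): S before W ✓
Count: 22.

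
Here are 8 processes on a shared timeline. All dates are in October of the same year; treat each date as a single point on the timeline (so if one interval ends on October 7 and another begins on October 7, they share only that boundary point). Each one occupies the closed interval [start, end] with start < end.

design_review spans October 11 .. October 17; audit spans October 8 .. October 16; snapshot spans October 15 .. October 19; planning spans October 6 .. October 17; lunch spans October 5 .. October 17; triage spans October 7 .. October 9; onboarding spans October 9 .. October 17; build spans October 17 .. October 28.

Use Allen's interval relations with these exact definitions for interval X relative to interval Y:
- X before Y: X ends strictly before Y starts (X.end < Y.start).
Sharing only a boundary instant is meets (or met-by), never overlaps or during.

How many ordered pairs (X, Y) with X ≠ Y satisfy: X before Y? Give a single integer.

Checking all 56 ordered pairs for relation 'before'; matching pairs in alphabetical order:
(audit, build): audit before build ✓
(triage, build): triage before build ✓
(triage, design_review): triage before design_review ✓
(triage, snapshot): triage before snapshot ✓
Count: 4.

4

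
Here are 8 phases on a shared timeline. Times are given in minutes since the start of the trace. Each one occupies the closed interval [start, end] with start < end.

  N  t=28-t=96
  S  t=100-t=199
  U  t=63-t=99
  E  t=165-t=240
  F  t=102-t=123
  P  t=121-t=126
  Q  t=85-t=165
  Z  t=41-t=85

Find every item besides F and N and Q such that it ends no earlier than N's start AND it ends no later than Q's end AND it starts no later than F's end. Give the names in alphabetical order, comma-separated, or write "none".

P, U, Z

Conditions: its end is no earlier than N's start (X.end >= t=28) AND its end is no later than Q's end (X.end <= t=165) AND its start is no later than F's end (X.start <= t=123).
E: end t=240 >= t=28? ✓; end t=240 <= t=165? ✗; start t=165 <= t=123? ✗ → no.
P: end t=126 >= t=28? ✓; end t=126 <= t=165? ✓; start t=121 <= t=123? ✓ → yes.
S: end t=199 >= t=28? ✓; end t=199 <= t=165? ✗; start t=100 <= t=123? ✓ → no.
U: end t=99 >= t=28? ✓; end t=99 <= t=165? ✓; start t=63 <= t=123? ✓ → yes.
Z: end t=85 >= t=28? ✓; end t=85 <= t=165? ✓; start t=41 <= t=123? ✓ → yes.
Result: P, U, Z.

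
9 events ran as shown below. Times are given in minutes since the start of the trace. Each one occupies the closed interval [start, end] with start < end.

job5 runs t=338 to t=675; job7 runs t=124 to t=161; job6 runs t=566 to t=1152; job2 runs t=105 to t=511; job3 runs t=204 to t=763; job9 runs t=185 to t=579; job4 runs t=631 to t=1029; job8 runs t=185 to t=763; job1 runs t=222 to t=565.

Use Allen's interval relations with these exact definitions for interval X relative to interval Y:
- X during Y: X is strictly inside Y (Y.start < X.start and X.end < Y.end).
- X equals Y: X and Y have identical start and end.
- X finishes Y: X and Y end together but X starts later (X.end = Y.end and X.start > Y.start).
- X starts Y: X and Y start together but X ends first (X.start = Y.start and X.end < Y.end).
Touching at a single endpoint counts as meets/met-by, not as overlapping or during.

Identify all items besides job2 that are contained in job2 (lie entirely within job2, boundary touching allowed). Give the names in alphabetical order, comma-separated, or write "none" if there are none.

job7

Target job2 = [t=105, t=511].
job1 [t=222, t=565] → overlapped-by → no.
job3 [t=204, t=763] → overlapped-by → no.
job4 [t=631, t=1029] → after → no.
job5 [t=338, t=675] → overlapped-by → no.
job6 [t=566, t=1152] → after → no.
job7 [t=124, t=161] → during → yes.
job8 [t=185, t=763] → overlapped-by → no.
job9 [t=185, t=579] → overlapped-by → no.
Result: job7.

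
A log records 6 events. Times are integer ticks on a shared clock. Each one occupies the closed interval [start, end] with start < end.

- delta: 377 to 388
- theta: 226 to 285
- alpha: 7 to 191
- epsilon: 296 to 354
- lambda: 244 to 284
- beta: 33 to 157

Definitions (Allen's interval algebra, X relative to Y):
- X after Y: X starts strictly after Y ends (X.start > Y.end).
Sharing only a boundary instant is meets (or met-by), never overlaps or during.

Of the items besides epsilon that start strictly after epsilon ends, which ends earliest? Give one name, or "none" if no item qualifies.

delta

Target epsilon = [296, 354].
alpha [7, 191] → before → excluded.
beta [33, 157] → before → excluded.
delta [377, 388] → after → candidate.
lambda [244, 284] → before → excluded.
theta [226, 285] → before → excluded.
Among candidates, earliest end is 388 → delta.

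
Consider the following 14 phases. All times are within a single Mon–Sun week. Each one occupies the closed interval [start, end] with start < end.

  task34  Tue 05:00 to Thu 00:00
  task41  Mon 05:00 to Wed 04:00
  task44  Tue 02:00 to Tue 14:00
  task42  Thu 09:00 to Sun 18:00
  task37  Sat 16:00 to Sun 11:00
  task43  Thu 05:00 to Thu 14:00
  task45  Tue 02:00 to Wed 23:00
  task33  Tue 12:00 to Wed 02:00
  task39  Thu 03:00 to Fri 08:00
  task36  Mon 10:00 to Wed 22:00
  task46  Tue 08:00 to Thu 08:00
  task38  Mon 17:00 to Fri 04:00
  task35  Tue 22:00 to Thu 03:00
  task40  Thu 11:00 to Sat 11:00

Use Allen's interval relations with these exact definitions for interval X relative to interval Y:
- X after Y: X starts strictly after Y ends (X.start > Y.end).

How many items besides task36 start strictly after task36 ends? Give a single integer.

5

Target task36 = [Mon 10:00, Wed 22:00].
task33 [Tue 12:00, Wed 02:00] → during → no.
task34 [Tue 05:00, Thu 00:00] → overlapped-by → no.
task35 [Tue 22:00, Thu 03:00] → overlapped-by → no.
task37 [Sat 16:00, Sun 11:00] → after → counts.
task38 [Mon 17:00, Fri 04:00] → overlapped-by → no.
task39 [Thu 03:00, Fri 08:00] → after → counts.
task40 [Thu 11:00, Sat 11:00] → after → counts.
task41 [Mon 05:00, Wed 04:00] → overlaps → no.
task42 [Thu 09:00, Sun 18:00] → after → counts.
task43 [Thu 05:00, Thu 14:00] → after → counts.
task44 [Tue 02:00, Tue 14:00] → during → no.
task45 [Tue 02:00, Wed 23:00] → overlapped-by → no.
task46 [Tue 08:00, Thu 08:00] → overlapped-by → no.
Total: 5.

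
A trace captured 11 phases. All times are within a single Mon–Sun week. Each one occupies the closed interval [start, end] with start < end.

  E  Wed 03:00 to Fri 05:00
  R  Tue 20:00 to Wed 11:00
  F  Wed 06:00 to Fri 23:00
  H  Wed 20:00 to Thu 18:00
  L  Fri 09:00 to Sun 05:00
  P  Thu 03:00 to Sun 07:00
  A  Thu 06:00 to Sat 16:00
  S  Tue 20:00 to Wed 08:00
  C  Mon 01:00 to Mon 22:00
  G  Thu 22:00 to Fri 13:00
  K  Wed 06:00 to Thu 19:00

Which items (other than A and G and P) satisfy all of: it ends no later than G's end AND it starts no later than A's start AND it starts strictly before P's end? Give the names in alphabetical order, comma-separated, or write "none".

Conditions: its end is no later than G's end (X.end <= Fri 13:00) AND its start is no later than A's start (X.start <= Thu 06:00) AND its start is strictly before P's end (X.start < Sun 07:00).
C: end Mon 22:00 <= Fri 13:00? ✓; start Mon 01:00 <= Thu 06:00? ✓; start Mon 01:00 < Sun 07:00? ✓ → yes.
E: end Fri 05:00 <= Fri 13:00? ✓; start Wed 03:00 <= Thu 06:00? ✓; start Wed 03:00 < Sun 07:00? ✓ → yes.
F: end Fri 23:00 <= Fri 13:00? ✗; start Wed 06:00 <= Thu 06:00? ✓; start Wed 06:00 < Sun 07:00? ✓ → no.
H: end Thu 18:00 <= Fri 13:00? ✓; start Wed 20:00 <= Thu 06:00? ✓; start Wed 20:00 < Sun 07:00? ✓ → yes.
K: end Thu 19:00 <= Fri 13:00? ✓; start Wed 06:00 <= Thu 06:00? ✓; start Wed 06:00 < Sun 07:00? ✓ → yes.
L: end Sun 05:00 <= Fri 13:00? ✗; start Fri 09:00 <= Thu 06:00? ✗; start Fri 09:00 < Sun 07:00? ✓ → no.
R: end Wed 11:00 <= Fri 13:00? ✓; start Tue 20:00 <= Thu 06:00? ✓; start Tue 20:00 < Sun 07:00? ✓ → yes.
S: end Wed 08:00 <= Fri 13:00? ✓; start Tue 20:00 <= Thu 06:00? ✓; start Tue 20:00 < Sun 07:00? ✓ → yes.
Result: C, E, H, K, R, S.

C, E, H, K, R, S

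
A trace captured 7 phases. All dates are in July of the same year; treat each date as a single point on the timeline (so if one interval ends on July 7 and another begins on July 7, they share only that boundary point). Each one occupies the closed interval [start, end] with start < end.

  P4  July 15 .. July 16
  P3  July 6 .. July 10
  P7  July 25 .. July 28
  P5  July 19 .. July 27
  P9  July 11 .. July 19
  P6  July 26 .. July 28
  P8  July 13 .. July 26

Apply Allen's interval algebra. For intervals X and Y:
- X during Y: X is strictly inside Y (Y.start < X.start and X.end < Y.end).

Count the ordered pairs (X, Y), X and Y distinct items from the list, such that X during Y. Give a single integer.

Checking all 42 ordered pairs for relation 'during'; matching pairs in alphabetical order:
(P4, P8): P4 during P8 ✓
(P4, P9): P4 during P9 ✓
Count: 2.

2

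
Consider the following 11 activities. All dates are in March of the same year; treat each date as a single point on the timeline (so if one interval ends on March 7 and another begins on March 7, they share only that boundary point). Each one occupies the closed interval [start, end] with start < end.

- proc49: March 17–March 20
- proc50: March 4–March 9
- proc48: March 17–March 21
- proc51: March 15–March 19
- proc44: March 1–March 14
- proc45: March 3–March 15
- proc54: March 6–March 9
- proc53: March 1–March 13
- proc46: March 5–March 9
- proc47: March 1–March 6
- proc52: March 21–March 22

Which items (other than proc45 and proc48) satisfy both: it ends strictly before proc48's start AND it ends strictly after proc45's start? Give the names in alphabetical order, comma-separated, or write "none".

proc44, proc46, proc47, proc50, proc53, proc54

Conditions: its end is strictly before proc48's start (X.end < March 17) AND its end is strictly after proc45's start (X.end > March 3).
proc44: end March 14 < March 17? ✓; end March 14 > March 3? ✓ → yes.
proc46: end March 9 < March 17? ✓; end March 9 > March 3? ✓ → yes.
proc47: end March 6 < March 17? ✓; end March 6 > March 3? ✓ → yes.
proc49: end March 20 < March 17? ✗; end March 20 > March 3? ✓ → no.
proc50: end March 9 < March 17? ✓; end March 9 > March 3? ✓ → yes.
proc51: end March 19 < March 17? ✗; end March 19 > March 3? ✓ → no.
proc52: end March 22 < March 17? ✗; end March 22 > March 3? ✓ → no.
proc53: end March 13 < March 17? ✓; end March 13 > March 3? ✓ → yes.
proc54: end March 9 < March 17? ✓; end March 9 > March 3? ✓ → yes.
Result: proc44, proc46, proc47, proc50, proc53, proc54.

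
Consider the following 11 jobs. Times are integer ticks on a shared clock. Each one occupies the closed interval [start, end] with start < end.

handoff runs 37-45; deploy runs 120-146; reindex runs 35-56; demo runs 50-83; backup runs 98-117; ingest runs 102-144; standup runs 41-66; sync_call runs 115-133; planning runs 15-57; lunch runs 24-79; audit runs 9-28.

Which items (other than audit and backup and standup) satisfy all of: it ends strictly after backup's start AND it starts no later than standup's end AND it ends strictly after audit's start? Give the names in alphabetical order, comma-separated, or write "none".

Conditions: its end is strictly after backup's start (X.end > 98) AND its start is no later than standup's end (X.start <= 66) AND its end is strictly after audit's start (X.end > 9).
demo: end 83 > 98? ✗; start 50 <= 66? ✓; end 83 > 9? ✓ → no.
deploy: end 146 > 98? ✓; start 120 <= 66? ✗; end 146 > 9? ✓ → no.
handoff: end 45 > 98? ✗; start 37 <= 66? ✓; end 45 > 9? ✓ → no.
ingest: end 144 > 98? ✓; start 102 <= 66? ✗; end 144 > 9? ✓ → no.
lunch: end 79 > 98? ✗; start 24 <= 66? ✓; end 79 > 9? ✓ → no.
planning: end 57 > 98? ✗; start 15 <= 66? ✓; end 57 > 9? ✓ → no.
reindex: end 56 > 98? ✗; start 35 <= 66? ✓; end 56 > 9? ✓ → no.
sync_call: end 133 > 98? ✓; start 115 <= 66? ✗; end 133 > 9? ✓ → no.
Result: none.

none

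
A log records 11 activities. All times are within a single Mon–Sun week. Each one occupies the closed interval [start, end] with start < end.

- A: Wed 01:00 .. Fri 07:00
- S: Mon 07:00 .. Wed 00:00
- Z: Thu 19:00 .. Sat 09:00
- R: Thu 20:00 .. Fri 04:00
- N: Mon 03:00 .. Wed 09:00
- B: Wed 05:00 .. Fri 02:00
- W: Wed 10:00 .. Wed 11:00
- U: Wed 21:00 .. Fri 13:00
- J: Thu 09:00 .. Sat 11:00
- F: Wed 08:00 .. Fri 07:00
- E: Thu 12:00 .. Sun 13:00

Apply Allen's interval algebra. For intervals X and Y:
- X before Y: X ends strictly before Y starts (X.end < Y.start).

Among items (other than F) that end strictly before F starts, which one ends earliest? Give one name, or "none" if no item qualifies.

Target F = [Wed 08:00, Fri 07:00].
A [Wed 01:00, Fri 07:00] → finished-by → excluded.
B [Wed 05:00, Fri 02:00] → overlaps → excluded.
E [Thu 12:00, Sun 13:00] → overlapped-by → excluded.
J [Thu 09:00, Sat 11:00] → overlapped-by → excluded.
N [Mon 03:00, Wed 09:00] → overlaps → excluded.
R [Thu 20:00, Fri 04:00] → during → excluded.
S [Mon 07:00, Wed 00:00] → before → candidate.
U [Wed 21:00, Fri 13:00] → overlapped-by → excluded.
W [Wed 10:00, Wed 11:00] → during → excluded.
Z [Thu 19:00, Sat 09:00] → overlapped-by → excluded.
Among candidates, earliest end is Wed 00:00 → S.

S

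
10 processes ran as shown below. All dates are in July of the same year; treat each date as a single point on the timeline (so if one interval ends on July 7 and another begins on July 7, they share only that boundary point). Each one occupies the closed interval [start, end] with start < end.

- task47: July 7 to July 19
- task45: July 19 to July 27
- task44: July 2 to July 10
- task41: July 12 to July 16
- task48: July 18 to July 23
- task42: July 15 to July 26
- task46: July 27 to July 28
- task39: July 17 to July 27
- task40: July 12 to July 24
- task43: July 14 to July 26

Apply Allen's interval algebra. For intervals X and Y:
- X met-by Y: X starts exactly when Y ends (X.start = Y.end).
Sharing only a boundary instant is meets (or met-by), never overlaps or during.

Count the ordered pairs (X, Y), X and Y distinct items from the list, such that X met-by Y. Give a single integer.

3

Checking all 90 ordered pairs for relation 'met-by'; matching pairs in alphabetical order:
(task45, task47): task45 met-by task47 ✓
(task46, task39): task46 met-by task39 ✓
(task46, task45): task46 met-by task45 ✓
Count: 3.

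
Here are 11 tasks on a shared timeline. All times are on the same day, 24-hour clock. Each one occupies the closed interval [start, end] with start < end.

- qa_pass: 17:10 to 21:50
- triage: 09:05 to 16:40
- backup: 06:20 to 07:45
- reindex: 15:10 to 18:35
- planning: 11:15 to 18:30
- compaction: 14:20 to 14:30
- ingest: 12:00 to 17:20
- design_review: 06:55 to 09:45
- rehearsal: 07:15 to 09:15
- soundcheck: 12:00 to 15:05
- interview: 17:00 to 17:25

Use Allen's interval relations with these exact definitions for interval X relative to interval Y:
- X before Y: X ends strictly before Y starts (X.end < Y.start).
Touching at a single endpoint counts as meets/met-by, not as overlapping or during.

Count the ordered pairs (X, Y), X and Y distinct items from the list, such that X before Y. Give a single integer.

Checking all 110 ordered pairs for relation 'before'; matching pairs in alphabetical order:
(backup, compaction): backup before compaction ✓
(backup, ingest): backup before ingest ✓
(backup, interview): backup before interview ✓
(backup, planning): backup before planning ✓
(backup, qa_pass): backup before qa_pass ✓
(backup, reindex): backup before reindex ✓
(backup, soundcheck): backup before soundcheck ✓
(backup, triage): backup before triage ✓
(compaction, interview): compaction before interview ✓
(compaction, qa_pass): compaction before qa_pass ✓
(compaction, reindex): compaction before reindex ✓
(design_review, compaction): design_review before compaction ✓
(design_review, ingest): design_review before ingest ✓
(design_review, interview): design_review before interview ✓
(design_review, planning): design_review before planning ✓
(design_review, qa_pass): design_review before qa_pass ✓
(design_review, reindex): design_review before reindex ✓
(design_review, soundcheck): design_review before soundcheck ✓
(rehearsal, compaction): rehearsal before compaction ✓
(rehearsal, ingest): rehearsal before ingest ✓
(rehearsal, interview): rehearsal before interview ✓
(rehearsal, planning): rehearsal before planning ✓
(rehearsal, qa_pass): rehearsal before qa_pass ✓
(rehearsal, reindex): rehearsal before reindex ✓
... plus 6 further pairs not listed.
Count: 30.

30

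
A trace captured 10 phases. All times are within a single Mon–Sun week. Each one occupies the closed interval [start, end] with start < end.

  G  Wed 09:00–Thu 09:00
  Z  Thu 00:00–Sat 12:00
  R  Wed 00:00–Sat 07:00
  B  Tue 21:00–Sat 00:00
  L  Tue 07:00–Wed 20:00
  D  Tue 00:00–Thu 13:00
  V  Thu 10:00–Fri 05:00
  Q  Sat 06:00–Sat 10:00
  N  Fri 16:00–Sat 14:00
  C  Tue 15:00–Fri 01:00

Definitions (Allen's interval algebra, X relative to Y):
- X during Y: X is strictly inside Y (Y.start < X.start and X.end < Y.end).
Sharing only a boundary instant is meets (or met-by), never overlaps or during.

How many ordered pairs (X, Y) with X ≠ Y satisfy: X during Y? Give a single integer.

10

Checking all 90 ordered pairs for relation 'during'; matching pairs in alphabetical order:
(G, B): G during B ✓
(G, C): G during C ✓
(G, D): G during D ✓
(G, R): G during R ✓
(L, D): L during D ✓
(Q, N): Q during N ✓
(Q, Z): Q during Z ✓
(V, B): V during B ✓
(V, R): V during R ✓
(V, Z): V during Z ✓
Count: 10.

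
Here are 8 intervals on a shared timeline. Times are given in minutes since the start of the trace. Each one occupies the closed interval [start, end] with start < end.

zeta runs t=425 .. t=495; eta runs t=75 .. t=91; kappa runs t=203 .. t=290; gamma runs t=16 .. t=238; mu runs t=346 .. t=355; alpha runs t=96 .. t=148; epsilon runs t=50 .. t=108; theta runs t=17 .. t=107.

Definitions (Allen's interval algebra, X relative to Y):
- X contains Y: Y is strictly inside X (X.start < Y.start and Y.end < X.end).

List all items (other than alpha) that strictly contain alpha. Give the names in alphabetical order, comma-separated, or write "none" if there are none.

gamma

Target alpha = [t=96, t=148].
epsilon [t=50, t=108] → overlaps → no.
eta [t=75, t=91] → before → no.
gamma [t=16, t=238] → contains → yes.
kappa [t=203, t=290] → after → no.
mu [t=346, t=355] → after → no.
theta [t=17, t=107] → overlaps → no.
zeta [t=425, t=495] → after → no.
Result: gamma.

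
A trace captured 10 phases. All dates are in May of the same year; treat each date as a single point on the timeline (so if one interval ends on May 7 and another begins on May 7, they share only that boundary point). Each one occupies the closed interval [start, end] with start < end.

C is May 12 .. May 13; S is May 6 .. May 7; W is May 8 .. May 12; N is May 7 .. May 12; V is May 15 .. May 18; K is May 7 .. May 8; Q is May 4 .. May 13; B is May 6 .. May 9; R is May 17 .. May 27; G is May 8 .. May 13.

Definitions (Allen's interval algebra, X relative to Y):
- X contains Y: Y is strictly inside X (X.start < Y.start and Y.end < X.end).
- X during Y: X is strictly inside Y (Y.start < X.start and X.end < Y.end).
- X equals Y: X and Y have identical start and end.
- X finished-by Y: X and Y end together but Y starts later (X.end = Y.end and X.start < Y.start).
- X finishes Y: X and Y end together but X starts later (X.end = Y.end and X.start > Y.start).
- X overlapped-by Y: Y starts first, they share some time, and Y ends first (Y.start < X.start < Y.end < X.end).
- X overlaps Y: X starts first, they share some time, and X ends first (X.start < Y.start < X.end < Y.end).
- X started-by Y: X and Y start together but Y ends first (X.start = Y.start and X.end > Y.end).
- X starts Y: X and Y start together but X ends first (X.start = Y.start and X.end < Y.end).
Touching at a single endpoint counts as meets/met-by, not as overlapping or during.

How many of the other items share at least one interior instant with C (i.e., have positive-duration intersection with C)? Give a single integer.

2

Target C = [May 12, May 13].
B [May 6, May 9] → before → no.
G [May 8, May 13] → finished-by → counts.
K [May 7, May 8] → before → no.
N [May 7, May 12] → meets → no.
Q [May 4, May 13] → finished-by → counts.
R [May 17, May 27] → after → no.
S [May 6, May 7] → before → no.
V [May 15, May 18] → after → no.
W [May 8, May 12] → meets → no.
Total: 2.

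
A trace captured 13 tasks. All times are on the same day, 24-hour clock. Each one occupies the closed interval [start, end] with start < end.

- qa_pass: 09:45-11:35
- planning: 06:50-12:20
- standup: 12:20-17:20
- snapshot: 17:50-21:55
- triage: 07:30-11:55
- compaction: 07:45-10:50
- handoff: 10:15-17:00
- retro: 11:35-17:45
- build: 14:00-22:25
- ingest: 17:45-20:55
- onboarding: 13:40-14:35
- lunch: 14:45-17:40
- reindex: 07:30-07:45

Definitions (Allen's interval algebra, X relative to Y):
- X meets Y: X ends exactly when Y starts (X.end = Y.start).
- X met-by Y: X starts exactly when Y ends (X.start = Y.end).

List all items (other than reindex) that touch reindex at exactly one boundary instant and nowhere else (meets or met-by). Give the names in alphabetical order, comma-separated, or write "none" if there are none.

Target reindex = [07:30, 07:45].
build [14:00, 22:25] → after → no.
compaction [07:45, 10:50] → met-by → yes.
handoff [10:15, 17:00] → after → no.
ingest [17:45, 20:55] → after → no.
lunch [14:45, 17:40] → after → no.
onboarding [13:40, 14:35] → after → no.
planning [06:50, 12:20] → contains → no.
qa_pass [09:45, 11:35] → after → no.
retro [11:35, 17:45] → after → no.
snapshot [17:50, 21:55] → after → no.
standup [12:20, 17:20] → after → no.
triage [07:30, 11:55] → started-by → no.
Result: compaction.

compaction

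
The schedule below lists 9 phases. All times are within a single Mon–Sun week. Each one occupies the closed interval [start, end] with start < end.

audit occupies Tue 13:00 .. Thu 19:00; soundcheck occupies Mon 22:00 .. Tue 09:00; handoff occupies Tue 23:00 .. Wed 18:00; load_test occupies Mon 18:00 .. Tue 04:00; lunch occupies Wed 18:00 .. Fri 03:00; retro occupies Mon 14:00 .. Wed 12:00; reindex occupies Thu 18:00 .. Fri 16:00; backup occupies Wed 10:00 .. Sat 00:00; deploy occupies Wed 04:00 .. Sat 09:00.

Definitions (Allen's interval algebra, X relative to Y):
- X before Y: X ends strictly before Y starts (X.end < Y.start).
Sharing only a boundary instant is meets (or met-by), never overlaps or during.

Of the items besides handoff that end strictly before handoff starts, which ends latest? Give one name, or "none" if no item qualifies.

Target handoff = [Tue 23:00, Wed 18:00].
audit [Tue 13:00, Thu 19:00] → contains → excluded.
backup [Wed 10:00, Sat 00:00] → overlapped-by → excluded.
deploy [Wed 04:00, Sat 09:00] → overlapped-by → excluded.
load_test [Mon 18:00, Tue 04:00] → before → candidate.
lunch [Wed 18:00, Fri 03:00] → met-by → excluded.
reindex [Thu 18:00, Fri 16:00] → after → excluded.
retro [Mon 14:00, Wed 12:00] → overlaps → excluded.
soundcheck [Mon 22:00, Tue 09:00] → before → candidate.
Among candidates, latest end is Tue 09:00 → soundcheck.

soundcheck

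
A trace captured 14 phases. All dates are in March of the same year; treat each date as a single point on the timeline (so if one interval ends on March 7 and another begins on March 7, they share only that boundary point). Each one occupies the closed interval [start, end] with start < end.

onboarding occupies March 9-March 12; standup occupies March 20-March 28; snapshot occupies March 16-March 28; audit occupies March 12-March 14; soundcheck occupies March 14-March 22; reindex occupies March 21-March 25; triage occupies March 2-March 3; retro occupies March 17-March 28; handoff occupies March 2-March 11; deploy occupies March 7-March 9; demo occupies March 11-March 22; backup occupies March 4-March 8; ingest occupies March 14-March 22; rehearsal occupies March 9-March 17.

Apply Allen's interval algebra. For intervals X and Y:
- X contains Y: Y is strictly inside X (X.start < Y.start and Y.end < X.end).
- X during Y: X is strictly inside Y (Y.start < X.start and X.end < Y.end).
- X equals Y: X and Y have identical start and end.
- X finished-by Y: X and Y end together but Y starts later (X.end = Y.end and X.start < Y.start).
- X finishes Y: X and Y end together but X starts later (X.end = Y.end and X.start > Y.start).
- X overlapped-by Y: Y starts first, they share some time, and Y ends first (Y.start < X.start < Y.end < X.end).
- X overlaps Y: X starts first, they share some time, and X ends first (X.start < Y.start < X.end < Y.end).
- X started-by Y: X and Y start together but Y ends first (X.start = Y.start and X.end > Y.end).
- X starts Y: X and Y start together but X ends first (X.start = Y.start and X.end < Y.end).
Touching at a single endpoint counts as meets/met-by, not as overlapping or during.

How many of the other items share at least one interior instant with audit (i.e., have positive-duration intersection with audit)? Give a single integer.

Target audit = [March 12, March 14].
backup [March 4, March 8] → before → no.
demo [March 11, March 22] → contains → counts.
deploy [March 7, March 9] → before → no.
handoff [March 2, March 11] → before → no.
ingest [March 14, March 22] → met-by → no.
onboarding [March 9, March 12] → meets → no.
rehearsal [March 9, March 17] → contains → counts.
reindex [March 21, March 25] → after → no.
retro [March 17, March 28] → after → no.
snapshot [March 16, March 28] → after → no.
soundcheck [March 14, March 22] → met-by → no.
standup [March 20, March 28] → after → no.
triage [March 2, March 3] → before → no.
Total: 2.

2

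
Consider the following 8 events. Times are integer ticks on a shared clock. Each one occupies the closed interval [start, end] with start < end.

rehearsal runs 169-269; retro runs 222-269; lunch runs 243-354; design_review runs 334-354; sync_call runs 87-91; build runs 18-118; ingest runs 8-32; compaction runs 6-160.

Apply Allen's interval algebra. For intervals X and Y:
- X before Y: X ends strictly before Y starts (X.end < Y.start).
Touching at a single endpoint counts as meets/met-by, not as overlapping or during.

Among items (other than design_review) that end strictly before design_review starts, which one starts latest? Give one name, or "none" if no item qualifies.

retro

Target design_review = [334, 354].
build [18, 118] → before → candidate.
compaction [6, 160] → before → candidate.
ingest [8, 32] → before → candidate.
lunch [243, 354] → finished-by → excluded.
rehearsal [169, 269] → before → candidate.
retro [222, 269] → before → candidate.
sync_call [87, 91] → before → candidate.
Among candidates, latest start is 222 → retro.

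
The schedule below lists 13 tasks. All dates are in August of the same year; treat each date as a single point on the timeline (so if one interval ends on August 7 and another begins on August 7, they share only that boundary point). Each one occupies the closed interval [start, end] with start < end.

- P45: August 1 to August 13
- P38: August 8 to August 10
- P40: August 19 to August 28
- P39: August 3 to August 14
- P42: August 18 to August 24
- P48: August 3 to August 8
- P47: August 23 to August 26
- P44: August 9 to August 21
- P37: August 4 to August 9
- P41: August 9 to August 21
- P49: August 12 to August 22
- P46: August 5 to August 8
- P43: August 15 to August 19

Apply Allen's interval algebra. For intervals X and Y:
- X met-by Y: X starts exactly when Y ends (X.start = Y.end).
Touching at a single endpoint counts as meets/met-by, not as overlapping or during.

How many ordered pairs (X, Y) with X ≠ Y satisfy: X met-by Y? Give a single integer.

Checking all 156 ordered pairs for relation 'met-by'; matching pairs in alphabetical order:
(P38, P46): P38 met-by P46 ✓
(P38, P48): P38 met-by P48 ✓
(P40, P43): P40 met-by P43 ✓
(P41, P37): P41 met-by P37 ✓
(P44, P37): P44 met-by P37 ✓
Count: 5.

5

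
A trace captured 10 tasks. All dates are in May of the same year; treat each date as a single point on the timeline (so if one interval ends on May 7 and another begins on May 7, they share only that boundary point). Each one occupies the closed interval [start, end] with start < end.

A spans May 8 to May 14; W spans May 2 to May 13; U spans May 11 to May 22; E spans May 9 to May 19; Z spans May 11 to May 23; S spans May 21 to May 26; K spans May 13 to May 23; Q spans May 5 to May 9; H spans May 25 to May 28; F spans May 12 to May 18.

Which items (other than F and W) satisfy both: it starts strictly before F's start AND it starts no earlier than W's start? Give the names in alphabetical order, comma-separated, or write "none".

A, E, Q, U, Z

Conditions: its start is strictly before F's start (X.start < May 12) AND its start is no earlier than W's start (X.start >= May 2).
A: start May 8 < May 12? ✓; start May 8 >= May 2? ✓ → yes.
E: start May 9 < May 12? ✓; start May 9 >= May 2? ✓ → yes.
H: start May 25 < May 12? ✗; start May 25 >= May 2? ✓ → no.
K: start May 13 < May 12? ✗; start May 13 >= May 2? ✓ → no.
Q: start May 5 < May 12? ✓; start May 5 >= May 2? ✓ → yes.
S: start May 21 < May 12? ✗; start May 21 >= May 2? ✓ → no.
U: start May 11 < May 12? ✓; start May 11 >= May 2? ✓ → yes.
Z: start May 11 < May 12? ✓; start May 11 >= May 2? ✓ → yes.
Result: A, E, Q, U, Z.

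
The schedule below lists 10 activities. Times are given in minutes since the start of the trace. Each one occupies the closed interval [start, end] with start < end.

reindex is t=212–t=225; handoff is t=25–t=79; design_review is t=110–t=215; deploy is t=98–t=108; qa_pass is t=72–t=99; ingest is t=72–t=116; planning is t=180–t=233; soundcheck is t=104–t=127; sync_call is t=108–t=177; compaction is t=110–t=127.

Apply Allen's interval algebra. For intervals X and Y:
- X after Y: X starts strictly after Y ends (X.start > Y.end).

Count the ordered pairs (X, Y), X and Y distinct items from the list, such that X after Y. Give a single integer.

25

Checking all 90 ordered pairs for relation 'after'; matching pairs in alphabetical order:
(compaction, deploy): compaction after deploy ✓
(compaction, handoff): compaction after handoff ✓
(compaction, qa_pass): compaction after qa_pass ✓
(deploy, handoff): deploy after handoff ✓
(design_review, deploy): design_review after deploy ✓
(design_review, handoff): design_review after handoff ✓
(design_review, qa_pass): design_review after qa_pass ✓
(planning, compaction): planning after compaction ✓
(planning, deploy): planning after deploy ✓
(planning, handoff): planning after handoff ✓
(planning, ingest): planning after ingest ✓
(planning, qa_pass): planning after qa_pass ✓
(planning, soundcheck): planning after soundcheck ✓
(planning, sync_call): planning after sync_call ✓
(reindex, compaction): reindex after compaction ✓
(reindex, deploy): reindex after deploy ✓
(reindex, handoff): reindex after handoff ✓
(reindex, ingest): reindex after ingest ✓
(reindex, qa_pass): reindex after qa_pass ✓
(reindex, soundcheck): reindex after soundcheck ✓
(reindex, sync_call): reindex after sync_call ✓
(soundcheck, handoff): soundcheck after handoff ✓
(soundcheck, qa_pass): soundcheck after qa_pass ✓
(sync_call, handoff): sync_call after handoff ✓
... plus 1 further pairs not listed.
Count: 25.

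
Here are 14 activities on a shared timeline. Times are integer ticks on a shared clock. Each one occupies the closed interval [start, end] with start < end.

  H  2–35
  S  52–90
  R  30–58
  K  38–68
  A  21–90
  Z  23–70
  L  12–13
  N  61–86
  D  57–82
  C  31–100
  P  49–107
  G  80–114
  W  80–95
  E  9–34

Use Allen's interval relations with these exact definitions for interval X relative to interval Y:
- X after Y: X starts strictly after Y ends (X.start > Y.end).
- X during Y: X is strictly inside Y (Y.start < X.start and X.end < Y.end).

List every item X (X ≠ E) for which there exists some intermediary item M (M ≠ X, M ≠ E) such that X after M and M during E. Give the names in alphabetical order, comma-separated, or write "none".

Target E = [9, 34].
Intermediaries M with M during E: L.
Via L — items with X after L: A, C, D, G, K, N, P, R, S, W, Z.
Union: A, C, D, G, K, N, P, R, S, W, Z.

A, C, D, G, K, N, P, R, S, W, Z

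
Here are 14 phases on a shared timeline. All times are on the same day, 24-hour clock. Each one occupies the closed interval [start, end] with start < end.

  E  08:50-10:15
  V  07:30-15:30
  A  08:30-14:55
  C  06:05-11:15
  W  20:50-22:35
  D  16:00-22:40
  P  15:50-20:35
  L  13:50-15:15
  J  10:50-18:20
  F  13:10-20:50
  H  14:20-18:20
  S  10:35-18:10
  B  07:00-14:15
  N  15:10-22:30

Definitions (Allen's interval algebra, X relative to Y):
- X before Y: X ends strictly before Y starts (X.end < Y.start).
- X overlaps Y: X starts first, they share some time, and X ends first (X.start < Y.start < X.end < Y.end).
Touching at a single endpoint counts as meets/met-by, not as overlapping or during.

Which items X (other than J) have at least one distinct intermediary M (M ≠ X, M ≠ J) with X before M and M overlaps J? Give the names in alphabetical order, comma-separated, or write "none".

E

Target J = [10:50, 18:20].
Intermediaries M with M overlaps J: A, B, C, S, V.
Via A — items with X before A: none.
Via B — items with X before B: none.
Via C — items with X before C: none.
Via S — items with X before S: E.
Via V — items with X before V: none.
Union: E.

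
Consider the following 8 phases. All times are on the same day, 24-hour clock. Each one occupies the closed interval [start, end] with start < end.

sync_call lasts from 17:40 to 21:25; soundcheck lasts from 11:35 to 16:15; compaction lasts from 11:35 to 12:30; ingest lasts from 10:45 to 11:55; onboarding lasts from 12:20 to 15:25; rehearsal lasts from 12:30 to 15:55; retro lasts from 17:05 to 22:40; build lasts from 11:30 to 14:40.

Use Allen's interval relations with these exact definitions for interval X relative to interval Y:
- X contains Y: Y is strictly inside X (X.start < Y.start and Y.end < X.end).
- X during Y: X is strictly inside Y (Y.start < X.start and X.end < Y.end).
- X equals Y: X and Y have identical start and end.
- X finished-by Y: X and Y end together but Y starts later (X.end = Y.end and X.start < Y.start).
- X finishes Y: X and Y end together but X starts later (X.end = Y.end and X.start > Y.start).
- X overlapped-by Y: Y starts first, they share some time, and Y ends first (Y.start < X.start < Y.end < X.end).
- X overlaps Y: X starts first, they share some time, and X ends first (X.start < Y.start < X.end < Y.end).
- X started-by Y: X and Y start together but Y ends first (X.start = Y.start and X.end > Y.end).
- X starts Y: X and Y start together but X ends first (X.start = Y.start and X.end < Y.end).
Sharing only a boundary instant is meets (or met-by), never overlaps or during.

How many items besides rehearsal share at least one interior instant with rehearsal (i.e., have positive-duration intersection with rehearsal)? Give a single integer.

3

Target rehearsal = [12:30, 15:55].
build [11:30, 14:40] → overlaps → counts.
compaction [11:35, 12:30] → meets → no.
ingest [10:45, 11:55] → before → no.
onboarding [12:20, 15:25] → overlaps → counts.
retro [17:05, 22:40] → after → no.
soundcheck [11:35, 16:15] → contains → counts.
sync_call [17:40, 21:25] → after → no.
Total: 3.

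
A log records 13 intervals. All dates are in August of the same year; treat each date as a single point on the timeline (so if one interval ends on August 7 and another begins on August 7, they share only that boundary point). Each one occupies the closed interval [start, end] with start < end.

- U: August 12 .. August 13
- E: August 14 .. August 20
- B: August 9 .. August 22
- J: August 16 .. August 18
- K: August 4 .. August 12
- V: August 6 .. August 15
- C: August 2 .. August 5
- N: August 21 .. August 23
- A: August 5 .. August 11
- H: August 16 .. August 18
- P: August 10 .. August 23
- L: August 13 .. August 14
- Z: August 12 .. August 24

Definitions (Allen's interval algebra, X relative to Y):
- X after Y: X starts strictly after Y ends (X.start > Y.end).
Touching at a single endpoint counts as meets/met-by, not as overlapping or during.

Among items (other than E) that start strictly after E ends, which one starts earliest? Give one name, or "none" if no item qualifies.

N

Target E = [August 14, August 20].
A [August 5, August 11] → before → excluded.
B [August 9, August 22] → contains → excluded.
C [August 2, August 5] → before → excluded.
H [August 16, August 18] → during → excluded.
J [August 16, August 18] → during → excluded.
K [August 4, August 12] → before → excluded.
L [August 13, August 14] → meets → excluded.
N [August 21, August 23] → after → candidate.
P [August 10, August 23] → contains → excluded.
U [August 12, August 13] → before → excluded.
V [August 6, August 15] → overlaps → excluded.
Z [August 12, August 24] → contains → excluded.
Among candidates, earliest start is August 21 → N.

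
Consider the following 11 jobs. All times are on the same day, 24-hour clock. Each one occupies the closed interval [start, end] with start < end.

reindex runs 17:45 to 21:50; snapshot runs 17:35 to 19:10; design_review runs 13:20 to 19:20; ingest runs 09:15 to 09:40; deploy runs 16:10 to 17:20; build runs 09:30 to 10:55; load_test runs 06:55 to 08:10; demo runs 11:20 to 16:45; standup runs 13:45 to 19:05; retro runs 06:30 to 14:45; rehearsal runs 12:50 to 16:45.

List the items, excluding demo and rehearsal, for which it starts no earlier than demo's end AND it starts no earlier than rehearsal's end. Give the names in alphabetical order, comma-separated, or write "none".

reindex, snapshot

Conditions: its start is no earlier than demo's end (X.start >= 16:45) AND its start is no earlier than rehearsal's end (X.start >= 16:45).
build: start 09:30 >= 16:45? ✗; start 09:30 >= 16:45? ✗ → no.
deploy: start 16:10 >= 16:45? ✗; start 16:10 >= 16:45? ✗ → no.
design_review: start 13:20 >= 16:45? ✗; start 13:20 >= 16:45? ✗ → no.
ingest: start 09:15 >= 16:45? ✗; start 09:15 >= 16:45? ✗ → no.
load_test: start 06:55 >= 16:45? ✗; start 06:55 >= 16:45? ✗ → no.
reindex: start 17:45 >= 16:45? ✓; start 17:45 >= 16:45? ✓ → yes.
retro: start 06:30 >= 16:45? ✗; start 06:30 >= 16:45? ✗ → no.
snapshot: start 17:35 >= 16:45? ✓; start 17:35 >= 16:45? ✓ → yes.
standup: start 13:45 >= 16:45? ✗; start 13:45 >= 16:45? ✗ → no.
Result: reindex, snapshot.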